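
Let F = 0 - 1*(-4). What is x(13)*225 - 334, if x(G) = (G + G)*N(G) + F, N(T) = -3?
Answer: -16984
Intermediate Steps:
F = 4 (F = 0 + 4 = 4)
x(G) = 4 - 6*G (x(G) = (G + G)*(-3) + 4 = (2*G)*(-3) + 4 = -6*G + 4 = 4 - 6*G)
x(13)*225 - 334 = (4 - 6*13)*225 - 334 = (4 - 78)*225 - 334 = -74*225 - 334 = -16650 - 334 = -16984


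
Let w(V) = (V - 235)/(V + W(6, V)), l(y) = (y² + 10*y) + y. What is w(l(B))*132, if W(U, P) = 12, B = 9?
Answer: -605/16 ≈ -37.813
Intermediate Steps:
l(y) = y² + 11*y
w(V) = (-235 + V)/(12 + V) (w(V) = (V - 235)/(V + 12) = (-235 + V)/(12 + V))
w(l(B))*132 = ((-235 + 9*(11 + 9))/(12 + 9*(11 + 9)))*132 = ((-235 + 9*20)/(12 + 9*20))*132 = ((-235 + 180)/(12 + 180))*132 = (-55/192)*132 = ((1/192)*(-55))*132 = -55/192*132 = -605/16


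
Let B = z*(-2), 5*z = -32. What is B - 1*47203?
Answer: -235951/5 ≈ -47190.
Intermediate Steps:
z = -32/5 (z = (⅕)*(-32) = -32/5 ≈ -6.4000)
B = 64/5 (B = -32/5*(-2) = 64/5 ≈ 12.800)
B - 1*47203 = 64/5 - 1*47203 = 64/5 - 47203 = -235951/5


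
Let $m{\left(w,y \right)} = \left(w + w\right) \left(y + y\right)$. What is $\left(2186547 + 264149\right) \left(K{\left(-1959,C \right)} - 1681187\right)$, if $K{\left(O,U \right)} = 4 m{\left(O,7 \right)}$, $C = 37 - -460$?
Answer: $-4657780564120$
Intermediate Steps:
$C = 497$ ($C = 37 + 460 = 497$)
$m{\left(w,y \right)} = 4 w y$ ($m{\left(w,y \right)} = 2 w 2 y = 4 w y$)
$K{\left(O,U \right)} = 112 O$ ($K{\left(O,U \right)} = 4 \cdot 4 O 7 = 4 \cdot 28 O = 112 O$)
$\left(2186547 + 264149\right) \left(K{\left(-1959,C \right)} - 1681187\right) = \left(2186547 + 264149\right) \left(112 \left(-1959\right) - 1681187\right) = 2450696 \left(-219408 - 1681187\right) = 2450696 \left(-1900595\right) = -4657780564120$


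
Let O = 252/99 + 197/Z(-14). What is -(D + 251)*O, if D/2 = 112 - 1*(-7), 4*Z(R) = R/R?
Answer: -4252344/11 ≈ -3.8658e+5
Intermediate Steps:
Z(R) = ¼ (Z(R) = (R/R)/4 = (¼)*1 = ¼)
O = 8696/11 (O = 252/99 + 197/(¼) = 252*(1/99) + 197*4 = 28/11 + 788 = 8696/11 ≈ 790.54)
D = 238 (D = 2*(112 - 1*(-7)) = 2*(112 + 7) = 2*119 = 238)
-(D + 251)*O = -(238 + 251)*8696/11 = -489*8696/11 = -1*4252344/11 = -4252344/11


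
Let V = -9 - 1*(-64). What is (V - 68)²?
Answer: 169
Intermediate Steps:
V = 55 (V = -9 + 64 = 55)
(V - 68)² = (55 - 68)² = (-13)² = 169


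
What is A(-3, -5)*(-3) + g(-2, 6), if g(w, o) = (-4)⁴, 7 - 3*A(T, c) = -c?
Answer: 254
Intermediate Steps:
A(T, c) = 7/3 + c/3 (A(T, c) = 7/3 - (-1)*c/3 = 7/3 + c/3)
g(w, o) = 256
A(-3, -5)*(-3) + g(-2, 6) = (7/3 + (⅓)*(-5))*(-3) + 256 = (7/3 - 5/3)*(-3) + 256 = (⅔)*(-3) + 256 = -2 + 256 = 254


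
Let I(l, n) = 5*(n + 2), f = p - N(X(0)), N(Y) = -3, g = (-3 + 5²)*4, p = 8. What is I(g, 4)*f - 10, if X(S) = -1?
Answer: 320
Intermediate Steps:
g = 88 (g = (-3 + 25)*4 = 22*4 = 88)
f = 11 (f = 8 - 1*(-3) = 8 + 3 = 11)
I(l, n) = 10 + 5*n (I(l, n) = 5*(2 + n) = 10 + 5*n)
I(g, 4)*f - 10 = (10 + 5*4)*11 - 10 = (10 + 20)*11 - 10 = 30*11 - 10 = 330 - 10 = 320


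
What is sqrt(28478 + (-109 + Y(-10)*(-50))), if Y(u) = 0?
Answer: sqrt(28369) ≈ 168.43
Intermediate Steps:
sqrt(28478 + (-109 + Y(-10)*(-50))) = sqrt(28478 + (-109 + 0*(-50))) = sqrt(28478 + (-109 + 0)) = sqrt(28478 - 109) = sqrt(28369)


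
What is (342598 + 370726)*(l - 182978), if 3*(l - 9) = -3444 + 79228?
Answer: -337489990852/3 ≈ -1.1250e+11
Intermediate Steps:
l = 75811/3 (l = 9 + (-3444 + 79228)/3 = 9 + (1/3)*75784 = 9 + 75784/3 = 75811/3 ≈ 25270.)
(342598 + 370726)*(l - 182978) = (342598 + 370726)*(75811/3 - 182978) = 713324*(-473123/3) = -337489990852/3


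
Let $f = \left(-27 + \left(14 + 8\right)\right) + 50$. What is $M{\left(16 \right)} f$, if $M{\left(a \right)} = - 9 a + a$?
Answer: $-5760$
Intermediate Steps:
$M{\left(a \right)} = - 8 a$
$f = 45$ ($f = \left(-27 + 22\right) + 50 = -5 + 50 = 45$)
$M{\left(16 \right)} f = \left(-8\right) 16 \cdot 45 = \left(-128\right) 45 = -5760$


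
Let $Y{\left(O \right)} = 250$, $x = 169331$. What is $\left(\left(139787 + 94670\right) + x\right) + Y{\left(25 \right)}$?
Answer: $404038$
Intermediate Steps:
$\left(\left(139787 + 94670\right) + x\right) + Y{\left(25 \right)} = \left(\left(139787 + 94670\right) + 169331\right) + 250 = \left(234457 + 169331\right) + 250 = 403788 + 250 = 404038$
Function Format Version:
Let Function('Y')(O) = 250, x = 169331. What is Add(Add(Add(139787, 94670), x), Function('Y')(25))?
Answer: 404038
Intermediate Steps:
Add(Add(Add(139787, 94670), x), Function('Y')(25)) = Add(Add(Add(139787, 94670), 169331), 250) = Add(Add(234457, 169331), 250) = Add(403788, 250) = 404038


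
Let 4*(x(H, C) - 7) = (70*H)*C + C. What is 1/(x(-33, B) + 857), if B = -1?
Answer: 4/5765 ≈ 0.00069384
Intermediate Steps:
x(H, C) = 7 + C/4 + 35*C*H/2 (x(H, C) = 7 + ((70*H)*C + C)/4 = 7 + (70*C*H + C)/4 = 7 + (C + 70*C*H)/4 = 7 + (C/4 + 35*C*H/2) = 7 + C/4 + 35*C*H/2)
1/(x(-33, B) + 857) = 1/((7 + (1/4)*(-1) + (35/2)*(-1)*(-33)) + 857) = 1/((7 - 1/4 + 1155/2) + 857) = 1/(2337/4 + 857) = 1/(5765/4) = 4/5765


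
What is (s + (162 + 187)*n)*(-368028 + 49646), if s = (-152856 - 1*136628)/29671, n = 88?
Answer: -290035262338376/29671 ≈ -9.7750e+9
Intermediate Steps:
s = -289484/29671 (s = (-152856 - 136628)*(1/29671) = -289484*1/29671 = -289484/29671 ≈ -9.7565)
(s + (162 + 187)*n)*(-368028 + 49646) = (-289484/29671 + (162 + 187)*88)*(-368028 + 49646) = (-289484/29671 + 349*88)*(-318382) = (-289484/29671 + 30712)*(-318382) = (910966268/29671)*(-318382) = -290035262338376/29671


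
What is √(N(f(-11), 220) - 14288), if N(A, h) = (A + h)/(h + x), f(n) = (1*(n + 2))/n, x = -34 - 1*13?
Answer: I*√51738069405/1903 ≈ 119.53*I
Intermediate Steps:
x = -47 (x = -34 - 13 = -47)
f(n) = (2 + n)/n (f(n) = (1*(2 + n))/n = (2 + n)/n)
N(A, h) = (A + h)/(-47 + h) (N(A, h) = (A + h)/(h - 47) = (A + h)/(-47 + h))
√(N(f(-11), 220) - 14288) = √(((2 - 11)/(-11) + 220)/(-47 + 220) - 14288) = √((-1/11*(-9) + 220)/173 - 14288) = √((9/11 + 220)/173 - 14288) = √((1/173)*(2429/11) - 14288) = √(2429/1903 - 14288) = √(-27187635/1903) = I*√51738069405/1903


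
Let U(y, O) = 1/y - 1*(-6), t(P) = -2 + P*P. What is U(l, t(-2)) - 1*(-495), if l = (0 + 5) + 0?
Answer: 2506/5 ≈ 501.20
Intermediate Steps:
t(P) = -2 + P²
l = 5 (l = 5 + 0 = 5)
U(y, O) = 6 + 1/y (U(y, O) = 1/y + 6 = 6 + 1/y)
U(l, t(-2)) - 1*(-495) = (6 + 1/5) - 1*(-495) = (6 + ⅕) + 495 = 31/5 + 495 = 2506/5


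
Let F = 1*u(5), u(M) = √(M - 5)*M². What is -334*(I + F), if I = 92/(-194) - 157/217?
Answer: 8420474/21049 ≈ 400.04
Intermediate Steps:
u(M) = M²*√(-5 + M) (u(M) = √(-5 + M)*M² = M²*√(-5 + M))
F = 0 (F = 1*(5²*√(-5 + 5)) = 1*(25*√0) = 1*(25*0) = 1*0 = 0)
I = -25211/21049 (I = 92*(-1/194) - 157*1/217 = -46/97 - 157/217 = -25211/21049 ≈ -1.1977)
-334*(I + F) = -334*(-25211/21049 + 0) = -334*(-25211/21049) = 8420474/21049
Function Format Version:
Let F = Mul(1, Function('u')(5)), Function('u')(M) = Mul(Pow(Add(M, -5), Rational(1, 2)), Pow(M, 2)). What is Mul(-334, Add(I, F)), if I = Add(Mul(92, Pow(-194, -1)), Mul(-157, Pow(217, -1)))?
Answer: Rational(8420474, 21049) ≈ 400.04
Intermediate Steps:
Function('u')(M) = Mul(Pow(M, 2), Pow(Add(-5, M), Rational(1, 2))) (Function('u')(M) = Mul(Pow(Add(-5, M), Rational(1, 2)), Pow(M, 2)) = Mul(Pow(M, 2), Pow(Add(-5, M), Rational(1, 2))))
F = 0 (F = Mul(1, Mul(Pow(5, 2), Pow(Add(-5, 5), Rational(1, 2)))) = Mul(1, Mul(25, Pow(0, Rational(1, 2)))) = Mul(1, Mul(25, 0)) = Mul(1, 0) = 0)
I = Rational(-25211, 21049) (I = Add(Mul(92, Rational(-1, 194)), Mul(-157, Rational(1, 217))) = Add(Rational(-46, 97), Rational(-157, 217)) = Rational(-25211, 21049) ≈ -1.1977)
Mul(-334, Add(I, F)) = Mul(-334, Add(Rational(-25211, 21049), 0)) = Mul(-334, Rational(-25211, 21049)) = Rational(8420474, 21049)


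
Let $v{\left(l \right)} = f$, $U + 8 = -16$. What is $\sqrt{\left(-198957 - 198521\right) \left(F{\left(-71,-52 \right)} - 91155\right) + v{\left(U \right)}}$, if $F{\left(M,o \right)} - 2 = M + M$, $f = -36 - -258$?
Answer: $2 \sqrt{9071938558} \approx 1.9049 \cdot 10^{5}$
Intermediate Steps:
$U = -24$ ($U = -8 - 16 = -24$)
$f = 222$ ($f = -36 + 258 = 222$)
$F{\left(M,o \right)} = 2 + 2 M$ ($F{\left(M,o \right)} = 2 + \left(M + M\right) = 2 + 2 M$)
$v{\left(l \right)} = 222$
$\sqrt{\left(-198957 - 198521\right) \left(F{\left(-71,-52 \right)} - 91155\right) + v{\left(U \right)}} = \sqrt{\left(-198957 - 198521\right) \left(\left(2 + 2 \left(-71\right)\right) - 91155\right) + 222} = \sqrt{- 397478 \left(\left(2 - 142\right) - 91155\right) + 222} = \sqrt{- 397478 \left(-140 - 91155\right) + 222} = \sqrt{\left(-397478\right) \left(-91295\right) + 222} = \sqrt{36287754010 + 222} = \sqrt{36287754232} = 2 \sqrt{9071938558}$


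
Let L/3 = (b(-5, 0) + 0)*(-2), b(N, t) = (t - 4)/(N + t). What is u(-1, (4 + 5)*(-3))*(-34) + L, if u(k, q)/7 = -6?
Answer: 7116/5 ≈ 1423.2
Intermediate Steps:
u(k, q) = -42 (u(k, q) = 7*(-6) = -42)
b(N, t) = (-4 + t)/(N + t)
L = -24/5 (L = 3*(((-4 + 0)/(-5 + 0) + 0)*(-2)) = 3*((-4/(-5) + 0)*(-2)) = 3*((-⅕*(-4) + 0)*(-2)) = 3*((⅘ + 0)*(-2)) = 3*((⅘)*(-2)) = 3*(-8/5) = -24/5 ≈ -4.8000)
u(-1, (4 + 5)*(-3))*(-34) + L = -42*(-34) - 24/5 = 1428 - 24/5 = 7116/5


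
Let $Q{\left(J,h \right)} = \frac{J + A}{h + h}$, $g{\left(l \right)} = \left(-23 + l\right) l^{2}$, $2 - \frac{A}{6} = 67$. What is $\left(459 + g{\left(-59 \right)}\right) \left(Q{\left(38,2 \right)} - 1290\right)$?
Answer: $392706574$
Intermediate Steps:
$A = -390$ ($A = 12 - 402 = -390$)
$g{\left(l \right)} = l^{2} \left(-23 + l\right)$
$Q{\left(J,h \right)} = \frac{-390 + J}{2 h}$ ($Q{\left(J,h \right)} = \frac{J - 390}{h + h} = \frac{-390 + J}{2 h}$)
$\left(459 + g{\left(-59 \right)}\right) \left(Q{\left(38,2 \right)} - 1290\right) = \left(459 + \left(-59\right)^{2} \left(-23 - 59\right)\right) \left(\frac{-390 + 38}{2 \cdot 2} - 1290\right) = \left(459 + 3481 \left(-82\right)\right) \left(\frac{1}{2} \cdot \frac{1}{2} \left(-352\right) - 1290\right) = \left(459 - 285442\right) \left(-88 - 1290\right) = \left(-284983\right) \left(-1378\right) = 392706574$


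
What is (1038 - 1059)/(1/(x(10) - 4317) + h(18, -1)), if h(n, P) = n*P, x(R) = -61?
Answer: 91938/78805 ≈ 1.1667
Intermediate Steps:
h(n, P) = P*n
(1038 - 1059)/(1/(x(10) - 4317) + h(18, -1)) = (1038 - 1059)/(1/(-61 - 4317) - 1*18) = -21/(1/(-4378) - 18) = -21/(-1/4378 - 18) = -21/(-78805/4378) = -21*(-4378/78805) = 91938/78805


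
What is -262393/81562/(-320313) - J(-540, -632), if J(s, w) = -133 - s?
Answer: -10633024882349/26125368906 ≈ -407.00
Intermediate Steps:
-262393/81562/(-320313) - J(-540, -632) = -262393/81562/(-320313) - (-133 - 1*(-540)) = -262393*1/81562*(-1/320313) - (-133 + 540) = -262393/81562*(-1/320313) - 1*407 = 262393/26125368906 - 407 = -10633024882349/26125368906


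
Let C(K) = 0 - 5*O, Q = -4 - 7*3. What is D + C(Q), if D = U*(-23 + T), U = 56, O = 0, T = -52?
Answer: -4200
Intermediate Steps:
Q = -25 (Q = -4 - 21 = -25)
C(K) = 0 (C(K) = 0 - 5*0 = 0 + 0 = 0)
D = -4200 (D = 56*(-23 - 52) = 56*(-75) = -4200)
D + C(Q) = -4200 + 0 = -4200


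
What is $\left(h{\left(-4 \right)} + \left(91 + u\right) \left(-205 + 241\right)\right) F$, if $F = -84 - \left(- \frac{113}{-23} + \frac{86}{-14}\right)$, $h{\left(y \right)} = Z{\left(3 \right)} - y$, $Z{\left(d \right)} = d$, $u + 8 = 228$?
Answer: $- \frac{149291178}{161} \approx -9.2727 \cdot 10^{5}$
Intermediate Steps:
$u = 220$ ($u = -8 + 228 = 220$)
$h{\left(y \right)} = 3 - y$
$F = - \frac{13326}{161}$ ($F = -84 - \left(\left(-113\right) \left(- \frac{1}{23}\right) + 86 \left(- \frac{1}{14}\right)\right) = -84 - \left(\frac{113}{23} - \frac{43}{7}\right) = -84 - - \frac{198}{161} = -84 + \frac{198}{161} = - \frac{13326}{161} \approx -82.77$)
$\left(h{\left(-4 \right)} + \left(91 + u\right) \left(-205 + 241\right)\right) F = \left(\left(3 - -4\right) + \left(91 + 220\right) \left(-205 + 241\right)\right) \left(- \frac{13326}{161}\right) = \left(\left(3 + 4\right) + 311 \cdot 36\right) \left(- \frac{13326}{161}\right) = \left(7 + 11196\right) \left(- \frac{13326}{161}\right) = 11203 \left(- \frac{13326}{161}\right) = - \frac{149291178}{161}$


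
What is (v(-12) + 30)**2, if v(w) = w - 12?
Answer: 36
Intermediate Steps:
v(w) = -12 + w
(v(-12) + 30)**2 = ((-12 - 12) + 30)**2 = (-24 + 30)**2 = 6**2 = 36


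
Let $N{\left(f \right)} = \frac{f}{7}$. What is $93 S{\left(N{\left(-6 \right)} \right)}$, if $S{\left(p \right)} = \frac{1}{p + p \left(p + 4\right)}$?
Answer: $- \frac{1519}{58} \approx -26.19$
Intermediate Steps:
$N{\left(f \right)} = \frac{f}{7}$ ($N{\left(f \right)} = f \frac{1}{7} = \frac{f}{7}$)
$S{\left(p \right)} = \frac{1}{p + p \left(4 + p\right)}$
$93 S{\left(N{\left(-6 \right)} \right)} = 93 \frac{1}{\frac{1}{7} \left(-6\right) \left(5 + \frac{1}{7} \left(-6\right)\right)} = 93 \frac{1}{\left(- \frac{6}{7}\right) \left(5 - \frac{6}{7}\right)} = 93 \left(- \frac{7}{6 \cdot \frac{29}{7}}\right) = 93 \left(\left(- \frac{7}{6}\right) \frac{7}{29}\right) = 93 \left(- \frac{49}{174}\right) = - \frac{1519}{58}$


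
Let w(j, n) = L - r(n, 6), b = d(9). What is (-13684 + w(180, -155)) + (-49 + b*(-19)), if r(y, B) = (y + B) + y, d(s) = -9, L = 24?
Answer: -13234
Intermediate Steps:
r(y, B) = B + 2*y (r(y, B) = (B + y) + y = B + 2*y)
b = -9
w(j, n) = 18 - 2*n (w(j, n) = 24 - (6 + 2*n) = 24 + (-6 - 2*n) = 18 - 2*n)
(-13684 + w(180, -155)) + (-49 + b*(-19)) = (-13684 + (18 - 2*(-155))) + (-49 - 9*(-19)) = (-13684 + (18 + 310)) + (-49 + 171) = (-13684 + 328) + 122 = -13356 + 122 = -13234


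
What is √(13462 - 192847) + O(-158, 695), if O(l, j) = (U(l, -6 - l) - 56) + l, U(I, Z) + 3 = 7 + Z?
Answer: -58 + I*√179385 ≈ -58.0 + 423.54*I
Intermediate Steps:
U(I, Z) = 4 + Z (U(I, Z) = -3 + (7 + Z) = 4 + Z)
O(l, j) = -58 (O(l, j) = ((4 + (-6 - l)) - 56) + l = ((-2 - l) - 56) + l = (-58 - l) + l = -58)
√(13462 - 192847) + O(-158, 695) = √(13462 - 192847) - 58 = √(-179385) - 58 = I*√179385 - 58 = -58 + I*√179385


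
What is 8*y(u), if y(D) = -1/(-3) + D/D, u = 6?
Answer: 32/3 ≈ 10.667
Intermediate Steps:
y(D) = 4/3 (y(D) = -1*(-⅓) + 1 = ⅓ + 1 = 4/3)
8*y(u) = 8*(4/3) = 32/3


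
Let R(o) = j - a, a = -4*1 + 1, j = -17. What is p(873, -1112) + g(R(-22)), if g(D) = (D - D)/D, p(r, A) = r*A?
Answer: -970776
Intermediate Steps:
a = -3 (a = -4 + 1 = -3)
p(r, A) = A*r
R(o) = -14 (R(o) = -17 - 1*(-3) = -17 + 3 = -14)
g(D) = 0 (g(D) = 0/D = 0)
p(873, -1112) + g(R(-22)) = -1112*873 + 0 = -970776 + 0 = -970776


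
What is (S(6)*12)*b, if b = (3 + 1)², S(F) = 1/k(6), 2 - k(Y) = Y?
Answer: -48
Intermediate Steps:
k(Y) = 2 - Y
S(F) = -¼ (S(F) = 1/(2 - 1*6) = 1/(2 - 6) = 1/(-4) = 1*(-¼) = -¼)
b = 16 (b = 4² = 16)
(S(6)*12)*b = -¼*12*16 = -3*16 = -48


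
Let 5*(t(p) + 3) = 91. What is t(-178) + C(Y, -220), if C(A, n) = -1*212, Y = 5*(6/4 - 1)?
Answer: -984/5 ≈ -196.80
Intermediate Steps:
t(p) = 76/5 (t(p) = -3 + (⅕)*91 = -3 + 91/5 = 76/5)
Y = 5/2 (Y = 5*(6*(¼) - 1) = 5*(3/2 - 1) = 5*(½) = 5/2 ≈ 2.5000)
C(A, n) = -212
t(-178) + C(Y, -220) = 76/5 - 212 = -984/5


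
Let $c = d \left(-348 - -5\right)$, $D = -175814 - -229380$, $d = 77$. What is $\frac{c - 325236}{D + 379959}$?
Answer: $- \frac{351647}{433525} \approx -0.81113$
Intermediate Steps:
$D = 53566$ ($D = -175814 + 229380 = 53566$)
$c = -26411$ ($c = 77 \left(-348 - -5\right) = 77 \left(-348 + \left(-1 + 6\right)\right) = 77 \left(-348 + 5\right) = 77 \left(-343\right) = -26411$)
$\frac{c - 325236}{D + 379959} = \frac{-26411 - 325236}{53566 + 379959} = - \frac{351647}{433525}$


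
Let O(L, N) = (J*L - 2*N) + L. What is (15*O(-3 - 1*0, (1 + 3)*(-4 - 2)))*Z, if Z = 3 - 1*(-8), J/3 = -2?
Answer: 10395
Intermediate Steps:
J = -6 (J = 3*(-2) = -6)
O(L, N) = -5*L - 2*N (O(L, N) = (-6*L - 2*N) + L = -5*L - 2*N)
Z = 11 (Z = 3 + 8 = 11)
(15*O(-3 - 1*0, (1 + 3)*(-4 - 2)))*Z = (15*(-5*(-3 - 1*0) - 2*(1 + 3)*(-4 - 2)))*11 = (15*(-5*(-3 + 0) - 8*(-6)))*11 = (15*(-5*(-3) - 2*(-24)))*11 = (15*(15 + 48))*11 = (15*63)*11 = 945*11 = 10395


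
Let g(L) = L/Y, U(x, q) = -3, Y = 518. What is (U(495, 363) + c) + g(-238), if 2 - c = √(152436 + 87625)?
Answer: -54/37 - √240061 ≈ -491.42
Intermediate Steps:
c = 2 - √240061 (c = 2 - √(152436 + 87625) = 2 - √240061 ≈ -487.96)
g(L) = L/518
(U(495, 363) + c) + g(-238) = (-3 + (2 - √240061)) + (1/518)*(-238) = (-1 - √240061) - 17/37 = -54/37 - √240061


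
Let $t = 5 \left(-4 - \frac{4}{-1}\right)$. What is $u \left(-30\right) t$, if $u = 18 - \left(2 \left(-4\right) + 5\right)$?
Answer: $0$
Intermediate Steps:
$u = 21$ ($u = 18 - \left(-8 + 5\right) = 18 - -3 = 18 + 3 = 21$)
$t = 0$ ($t = 5 \left(-4 - -4\right) = 5 \left(-4 + 4\right) = 5 \cdot 0 = 0$)
$u \left(-30\right) t = 21 \left(-30\right) 0 = \left(-630\right) 0 = 0$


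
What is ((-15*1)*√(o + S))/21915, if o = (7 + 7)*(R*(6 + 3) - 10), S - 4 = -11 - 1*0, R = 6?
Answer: -√609/1461 ≈ -0.016891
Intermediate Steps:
S = -7 (S = 4 + (-11 - 1*0) = 4 + (-11 + 0) = 4 - 11 = -7)
o = 616 (o = (7 + 7)*(6*(6 + 3) - 10) = 14*(6*9 - 10) = 14*(54 - 10) = 14*44 = 616)
((-15*1)*√(o + S))/21915 = ((-15*1)*√(616 - 7))/21915 = -15*√609*(1/21915) = -√609/1461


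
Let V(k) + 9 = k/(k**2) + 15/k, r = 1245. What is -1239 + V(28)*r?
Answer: -82128/7 ≈ -11733.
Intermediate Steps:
V(k) = -9 + 16/k (V(k) = -9 + (k/(k**2) + 15/k) = -9 + (k/k**2 + 15/k) = -9 + (1/k + 15/k) = -9 + 16/k)
-1239 + V(28)*r = -1239 + (-9 + 16/28)*1245 = -1239 + (-9 + 16*(1/28))*1245 = -1239 + (-9 + 4/7)*1245 = -1239 - 59/7*1245 = -1239 - 73455/7 = -82128/7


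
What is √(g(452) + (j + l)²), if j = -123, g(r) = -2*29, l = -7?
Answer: √16842 ≈ 129.78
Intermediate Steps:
g(r) = -58
√(g(452) + (j + l)²) = √(-58 + (-123 - 7)²) = √(-58 + (-130)²) = √(-58 + 16900) = √16842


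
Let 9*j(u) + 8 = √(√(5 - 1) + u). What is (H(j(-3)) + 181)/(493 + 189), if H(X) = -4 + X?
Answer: 1585/6138 + I/6138 ≈ 0.25823 + 0.00016292*I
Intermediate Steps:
j(u) = -8/9 + √(2 + u)/9 (j(u) = -8/9 + √(√(5 - 1) + u)/9 = -8/9 + √(√4 + u)/9 = -8/9 + √(2 + u)/9)
(H(j(-3)) + 181)/(493 + 189) = ((-4 + (-8/9 + √(2 - 3)/9)) + 181)/(493 + 189) = ((-4 + (-8/9 + √(-1)/9)) + 181)/682 = ((-4 + (-8/9 + I/9)) + 181)*(1/682) = ((-44/9 + I/9) + 181)*(1/682) = (1585/9 + I/9)*(1/682) = 1585/6138 + I/6138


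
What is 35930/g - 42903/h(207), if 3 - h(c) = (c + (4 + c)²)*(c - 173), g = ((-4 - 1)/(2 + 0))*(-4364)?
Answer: 5510858330/1659137159 ≈ 3.3215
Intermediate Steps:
g = 10910 (g = -5/2*(-4364) = 10910)
h(c) = 3 - (-173 + c)*(c + (4 + c)²) (h(c) = 3 - (c + (4 + c)²)*(c - 173) = 3 - (c + (4 + c)²)*(-173 + c) = 3 - (-173 + c)*(c + (4 + c)²))
35930/g - 42903/h(207) = 35930/10910 - 42903/(2771 - 1*207³ + 164*207² + 1541*207) = 35930*(1/10910) - 42903/(2771 - 1*8869743 + 164*42849 + 318987) = 3593/1091 - 42903/(2771 - 8869743 + 7027236 + 318987) = 3593/1091 - 42903/(-1520749) = 3593/1091 - 42903*(-1/1520749) = 3593/1091 + 42903/1520749 = 5510858330/1659137159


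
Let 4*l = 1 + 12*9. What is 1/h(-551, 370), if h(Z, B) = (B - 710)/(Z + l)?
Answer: 419/272 ≈ 1.5404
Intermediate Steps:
l = 109/4 (l = (1 + 12*9)/4 = (1 + 108)/4 = (¼)*109 = 109/4 ≈ 27.250)
h(Z, B) = (-710 + B)/(109/4 + Z) (h(Z, B) = (B - 710)/(Z + 109/4) = (-710 + B)/(109/4 + Z))
1/h(-551, 370) = 1/(4*(-710 + 370)/(109 + 4*(-551))) = 1/(4*(-340)/(109 - 2204)) = 1/(4*(-340)/(-2095)) = 1/(4*(-1/2095)*(-340)) = 1/(272/419) = 419/272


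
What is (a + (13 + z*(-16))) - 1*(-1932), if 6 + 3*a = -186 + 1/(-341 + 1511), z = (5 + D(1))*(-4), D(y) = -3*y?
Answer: 7051591/3510 ≈ 2009.0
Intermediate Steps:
z = -8 (z = (5 - 3*1)*(-4) = (5 - 3)*(-4) = 2*(-4) = -8)
a = -224639/3510 (a = -2 + (-186 + 1/(-341 + 1511))/3 = -2 + (-186 + 1/1170)/3 = -2 + (⅓)*(-217619/1170) = -2 - 217619/3510 = -224639/3510 ≈ -64.000)
(a + (13 + z*(-16))) - 1*(-1932) = (-224639/3510 + (13 - 8*(-16))) - 1*(-1932) = (-224639/3510 + (13 + 128)) + 1932 = (-224639/3510 + 141) + 1932 = 270271/3510 + 1932 = 7051591/3510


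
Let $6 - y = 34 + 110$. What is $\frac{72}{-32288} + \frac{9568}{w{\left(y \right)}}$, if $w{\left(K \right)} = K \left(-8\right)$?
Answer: $\frac{104909}{12108} \approx 8.6644$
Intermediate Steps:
$y = -138$ ($y = 6 - \left(34 + 110\right) = 6 - 144 = -138$)
$w{\left(K \right)} = - 8 K$
$\frac{72}{-32288} + \frac{9568}{w{\left(y \right)}} = \frac{72}{-32288} + \frac{9568}{\left(-8\right) \left(-138\right)} = 72 \left(- \frac{1}{32288}\right) + \frac{9568}{1104} = - \frac{9}{4036} + 9568 \cdot \frac{1}{1104} = - \frac{9}{4036} + \frac{26}{3} = \frac{104909}{12108}$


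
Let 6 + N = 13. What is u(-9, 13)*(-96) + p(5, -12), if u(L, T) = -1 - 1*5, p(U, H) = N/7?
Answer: 577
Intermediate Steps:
N = 7 (N = -6 + 13 = 7)
p(U, H) = 1 (p(U, H) = 7/7 = 7*(⅐) = 1)
u(L, T) = -6 (u(L, T) = -1 - 5 = -6)
u(-9, 13)*(-96) + p(5, -12) = -6*(-96) + 1 = 576 + 1 = 577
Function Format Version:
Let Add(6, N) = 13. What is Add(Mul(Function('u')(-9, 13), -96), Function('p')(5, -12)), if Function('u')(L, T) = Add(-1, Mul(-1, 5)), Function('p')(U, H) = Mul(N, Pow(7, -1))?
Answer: 577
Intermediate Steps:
N = 7 (N = Add(-6, 13) = 7)
Function('p')(U, H) = 1 (Function('p')(U, H) = Mul(7, Pow(7, -1)) = Mul(7, Rational(1, 7)) = 1)
Function('u')(L, T) = -6 (Function('u')(L, T) = Add(-1, -5) = -6)
Add(Mul(Function('u')(-9, 13), -96), Function('p')(5, -12)) = Add(Mul(-6, -96), 1) = Add(576, 1) = 577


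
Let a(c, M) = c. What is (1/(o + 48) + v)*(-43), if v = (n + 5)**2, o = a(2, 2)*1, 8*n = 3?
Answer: -1989051/1600 ≈ -1243.2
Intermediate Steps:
n = 3/8 (n = (1/8)*3 = 3/8 ≈ 0.37500)
o = 2 (o = 2*1 = 2)
v = 1849/64 (v = (3/8 + 5)**2 = (43/8)**2 = 1849/64 ≈ 28.891)
(1/(o + 48) + v)*(-43) = (1/(2 + 48) + 1849/64)*(-43) = (1/50 + 1849/64)*(-43) = (46257/1600)*(-43) = -1989051/1600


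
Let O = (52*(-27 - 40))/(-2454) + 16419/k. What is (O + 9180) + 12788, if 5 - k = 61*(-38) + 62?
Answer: 60968742871/2774247 ≈ 21977.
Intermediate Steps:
k = 2261 (k = 5 - (61*(-38) + 62) = 5 - (-2318 + 62) = 5 - 1*(-2256) = 5 + 2256 = 2261)
O = 24084775/2774247 (O = (52*(-27 - 40))/(-2454) + 16419/2261 = (52*(-67))*(-1/2454) + 16419*(1/2261) = -3484*(-1/2454) + 16419/2261 = 1742/1227 + 16419/2261 = 24084775/2774247 ≈ 8.6815)
(O + 9180) + 12788 = (24084775/2774247 + 9180) + 12788 = 25491672235/2774247 + 12788 = 60968742871/2774247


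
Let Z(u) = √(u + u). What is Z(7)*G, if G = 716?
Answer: 716*√14 ≈ 2679.0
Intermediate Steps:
Z(u) = √2*√u (Z(u) = √(2*u) = √2*√u)
Z(7)*G = (√2*√7)*716 = √14*716 = 716*√14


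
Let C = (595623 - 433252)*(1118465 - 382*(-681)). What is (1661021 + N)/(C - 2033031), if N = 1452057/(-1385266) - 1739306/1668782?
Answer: 1919894491912084141/258730594460444752762996 ≈ 7.4204e-6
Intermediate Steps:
C = 223845797197 (C = 162371*(1118465 + 260142) = 162371*1378607 = 223845797197)
N = -2416284024985/1155853483006 (N = 1452057*(-1/1385266) - 1739306*1/1668782 = -1452057/1385266 - 869653/834391 = -2416284024985/1155853483006 ≈ -2.0905)
(1661021 + N)/(C - 2033031) = (1661021 - 2416284024985/1155853483006)/(223845797197 - 2033031) = (1919894491912084141/1155853483006)/223843764166 = (1919894491912084141/1155853483006)*(1/223843764166) = 1919894491912084141/258730594460444752762996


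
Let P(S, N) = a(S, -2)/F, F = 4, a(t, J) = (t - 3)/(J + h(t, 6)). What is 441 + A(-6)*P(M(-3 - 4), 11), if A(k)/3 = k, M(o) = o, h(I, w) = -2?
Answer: 1719/4 ≈ 429.75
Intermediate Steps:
a(t, J) = (-3 + t)/(-2 + J) (a(t, J) = (t - 3)/(J - 2) = (-3 + t)/(-2 + J))
A(k) = 3*k
P(S, N) = 3/16 - S/16 (P(S, N) = ((-3 + S)/(-2 - 2))/4 = ((-3 + S)/(-4))*(1/4) = -(-3 + S)/4*(1/4) = (3/4 - S/4)*(1/4) = 3/16 - S/16)
441 + A(-6)*P(M(-3 - 4), 11) = 441 + (3*(-6))*(3/16 - (-3 - 4)/16) = 441 - 18*(3/16 - 1/16*(-7)) = 441 - 18*(3/16 + 7/16) = 441 - 18*5/8 = 441 - 45/4 = 1719/4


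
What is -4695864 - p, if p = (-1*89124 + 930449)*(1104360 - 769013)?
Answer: -282140510639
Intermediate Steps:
p = 282135814775 (p = (-89124 + 930449)*335347 = 841325*335347 = 282135814775)
-4695864 - p = -4695864 - 1*282135814775 = -4695864 - 282135814775 = -282140510639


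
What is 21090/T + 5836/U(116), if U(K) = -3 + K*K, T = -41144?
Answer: -589289/7479868 ≈ -0.078783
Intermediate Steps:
U(K) = -3 + K²
21090/T + 5836/U(116) = 21090/(-41144) + 5836/(-3 + 116²) = 21090*(-1/41144) + 5836/(-3 + 13456) = -285/556 + 5836/13453 = -589289/7479868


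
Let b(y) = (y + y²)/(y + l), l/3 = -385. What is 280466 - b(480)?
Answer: 12636362/45 ≈ 2.8081e+5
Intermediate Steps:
l = -1155 (l = 3*(-385) = -1155)
b(y) = (y + y²)/(-1155 + y) (b(y) = (y + y²)/(y - 1155) = (y + y²)/(-1155 + y))
280466 - b(480) = 280466 - 480*(1 + 480)/(-1155 + 480) = 280466 - 480*481/(-675) = 280466 - 480*(-1)*481/675 = 280466 - 1*(-15392/45) = 280466 + 15392/45 = 12636362/45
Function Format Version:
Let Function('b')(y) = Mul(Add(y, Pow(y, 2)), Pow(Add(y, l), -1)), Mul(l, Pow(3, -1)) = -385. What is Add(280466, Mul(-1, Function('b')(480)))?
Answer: Rational(12636362, 45) ≈ 2.8081e+5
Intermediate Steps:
l = -1155 (l = Mul(3, -385) = -1155)
Function('b')(y) = Mul(Pow(Add(-1155, y), -1), Add(y, Pow(y, 2))) (Function('b')(y) = Mul(Add(y, Pow(y, 2)), Pow(Add(y, -1155), -1)) = Mul(Add(y, Pow(y, 2)), Pow(Add(-1155, y), -1)) = Mul(Pow(Add(-1155, y), -1), Add(y, Pow(y, 2))))
Add(280466, Mul(-1, Function('b')(480))) = Add(280466, Mul(-1, Mul(480, Pow(Add(-1155, 480), -1), Add(1, 480)))) = Add(280466, Mul(-1, Mul(480, Pow(-675, -1), 481))) = Add(280466, Mul(-1, Mul(480, Rational(-1, 675), 481))) = Add(280466, Mul(-1, Rational(-15392, 45))) = Add(280466, Rational(15392, 45)) = Rational(12636362, 45)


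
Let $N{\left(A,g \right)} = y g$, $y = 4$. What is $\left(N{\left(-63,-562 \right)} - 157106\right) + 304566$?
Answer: $145212$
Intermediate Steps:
$N{\left(A,g \right)} = 4 g$
$\left(N{\left(-63,-562 \right)} - 157106\right) + 304566 = \left(4 \left(-562\right) - 157106\right) + 304566 = \left(-2248 - 157106\right) + 304566 = -159354 + 304566 = 145212$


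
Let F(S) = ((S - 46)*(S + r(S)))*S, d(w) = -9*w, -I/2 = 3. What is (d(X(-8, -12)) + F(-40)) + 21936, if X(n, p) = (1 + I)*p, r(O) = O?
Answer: -253804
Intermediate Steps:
I = -6 (I = -2*3 = -6)
X(n, p) = -5*p (X(n, p) = (1 - 6)*p = -5*p)
F(S) = 2*S**2*(-46 + S) (F(S) = ((S - 46)*(S + S))*S = ((-46 + S)*(2*S))*S = (2*S*(-46 + S))*S = 2*S**2*(-46 + S))
(d(X(-8, -12)) + F(-40)) + 21936 = (-(-45)*(-12) + 2*(-40)**2*(-46 - 40)) + 21936 = (-9*60 + 2*1600*(-86)) + 21936 = (-540 - 275200) + 21936 = -275740 + 21936 = -253804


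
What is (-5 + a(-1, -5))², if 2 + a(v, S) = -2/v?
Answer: 25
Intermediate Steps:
a(v, S) = -2 - 2/v
(-5 + a(-1, -5))² = (-5 + (-2 - 2/(-1)))² = (-5 + (-2 - 2*(-1)))² = (-5 + (-2 + 2))² = (-5 + 0)² = (-5)² = 25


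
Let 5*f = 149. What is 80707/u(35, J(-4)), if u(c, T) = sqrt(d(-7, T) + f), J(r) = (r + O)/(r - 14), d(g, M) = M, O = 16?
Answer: 3509*sqrt(6555)/19 ≈ 14953.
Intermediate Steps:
f = 149/5 (f = (1/5)*149 = 149/5 ≈ 29.800)
J(r) = (16 + r)/(-14 + r) (J(r) = (r + 16)/(r - 14) = (16 + r)/(-14 + r))
u(c, T) = sqrt(149/5 + T) (u(c, T) = sqrt(T + 149/5) = sqrt(149/5 + T))
80707/u(35, J(-4)) = 80707/((sqrt(745 + 25*((16 - 4)/(-14 - 4)))/5)) = 80707/((sqrt(745 + 25*(12/(-18)))/5)) = 80707/((sqrt(745 + 25*(-1/18*12))/5)) = 80707/((sqrt(745 + 25*(-2/3))/5)) = 80707/((sqrt(745 - 50/3)/5)) = 80707/((sqrt(2185/3)/5)) = 80707/(((sqrt(6555)/3)/5)) = 80707/((sqrt(6555)/15)) = 80707*(sqrt(6555)/437) = 3509*sqrt(6555)/19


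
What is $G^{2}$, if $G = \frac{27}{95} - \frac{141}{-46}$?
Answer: $\frac{214241769}{19096900} \approx 11.219$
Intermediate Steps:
$G = \frac{14637}{4370}$ ($G = 27 \cdot \frac{1}{95} - - \frac{141}{46} = \frac{27}{95} + \frac{141}{46} = \frac{14637}{4370} \approx 3.3494$)
$G^{2} = \left(\frac{14637}{4370}\right)^{2} = \frac{214241769}{19096900}$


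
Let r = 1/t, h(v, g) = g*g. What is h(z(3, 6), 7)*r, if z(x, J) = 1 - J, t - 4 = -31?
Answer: -49/27 ≈ -1.8148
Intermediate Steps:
t = -27 (t = 4 - 31 = -27)
h(v, g) = g²
r = -1/27 (r = 1/(-27) = -1/27 ≈ -0.037037)
h(z(3, 6), 7)*r = 7²*(-1/27) = 49*(-1/27) = -49/27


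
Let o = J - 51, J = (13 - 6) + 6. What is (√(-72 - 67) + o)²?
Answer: (38 - I*√139)² ≈ 1305.0 - 896.03*I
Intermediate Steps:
J = 13 (J = 7 + 6 = 13)
o = -38 (o = 13 - 51 = -38)
(√(-72 - 67) + o)² = (√(-72 - 67) - 38)² = (√(-139) - 38)² = (I*√139 - 38)² = (-38 + I*√139)²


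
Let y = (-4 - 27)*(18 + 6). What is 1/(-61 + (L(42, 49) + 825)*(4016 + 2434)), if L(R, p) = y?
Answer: 1/522389 ≈ 1.9143e-6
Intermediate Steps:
y = -744 (y = -31*24 = -744)
L(R, p) = -744
1/(-61 + (L(42, 49) + 825)*(4016 + 2434)) = 1/(-61 + (-744 + 825)*(4016 + 2434)) = 1/(-61 + 81*6450) = 1/(-61 + 522450) = 1/522389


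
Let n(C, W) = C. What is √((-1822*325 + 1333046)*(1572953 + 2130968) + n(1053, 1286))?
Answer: √2744220254269 ≈ 1.6566e+6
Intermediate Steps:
√((-1822*325 + 1333046)*(1572953 + 2130968) + n(1053, 1286)) = √((-1822*325 + 1333046)*(1572953 + 2130968) + 1053) = √((-592150 + 1333046)*3703921 + 1053) = √(740896*3703921 + 1053) = √(2744220253216 + 1053) = √2744220254269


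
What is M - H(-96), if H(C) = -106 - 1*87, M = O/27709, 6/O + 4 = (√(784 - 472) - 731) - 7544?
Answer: 366548924773099/1899217227061 - 12*√78/1899217227061 ≈ 193.00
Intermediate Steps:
O = 6/(-8279 + 2*√78) (O = 6/(-4 + ((√(784 - 472) - 731) - 7544)) = 6/(-4 + ((√312 - 731) - 7544)) = 6/(-4 + ((2*√78 - 731) - 7544)) = 6/(-4 + ((-731 + 2*√78) - 7544)) = 6/(-4 + (-8275 + 2*√78)) = 6/(-8279 + 2*√78) ≈ -0.00072628)
M = -49674/1899217227061 - 12*√78/1899217227061 (M = (-49674/68541529 - 12*√78/68541529)/27709 = (-49674/68541529 - 12*√78/68541529)*(1/27709) = -49674/1899217227061 - 12*√78/1899217227061 ≈ -2.6211e-8)
H(C) = -193 (H(C) = -106 - 87 = -193)
M - H(-96) = (-49674/1899217227061 - 12*√78/1899217227061) - 1*(-193) = (-49674/1899217227061 - 12*√78/1899217227061) + 193 = 366548924773099/1899217227061 - 12*√78/1899217227061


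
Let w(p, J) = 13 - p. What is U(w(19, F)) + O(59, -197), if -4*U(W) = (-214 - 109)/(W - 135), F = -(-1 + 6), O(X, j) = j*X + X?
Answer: -6522419/564 ≈ -11565.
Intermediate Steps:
O(X, j) = X + X*j (O(X, j) = X*j + X = X + X*j)
F = -5 (F = -1*5 = -5)
U(W) = 323/(4*(-135 + W)) (U(W) = -(-214 - 109)/(4*(W - 135)) = -(-323)/(4*(-135 + W)) = 323/(4*(-135 + W)))
U(w(19, F)) + O(59, -197) = 323/(4*(-135 + (13 - 1*19))) + 59*(1 - 197) = 323/(4*(-135 + (13 - 19))) + 59*(-196) = 323/(4*(-135 - 6)) - 11564 = (323/4)/(-141) - 11564 = (323/4)*(-1/141) - 11564 = -323/564 - 11564 = -6522419/564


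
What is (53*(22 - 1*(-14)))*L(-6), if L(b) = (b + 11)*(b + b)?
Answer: -114480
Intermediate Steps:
L(b) = 2*b*(11 + b) (L(b) = (11 + b)*(2*b) = 2*b*(11 + b))
(53*(22 - 1*(-14)))*L(-6) = (53*(22 - 1*(-14)))*(2*(-6)*(11 - 6)) = (53*(22 + 14))*(2*(-6)*5) = (53*36)*(-60) = 1908*(-60) = -114480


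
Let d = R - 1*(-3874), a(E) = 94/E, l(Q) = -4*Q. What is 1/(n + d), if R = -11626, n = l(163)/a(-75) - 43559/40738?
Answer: -1914686/13848649045 ≈ -0.00013826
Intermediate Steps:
n = 993996827/1914686 (n = (-4*163)/((94/(-75))) - 43559/40738 = -652/(94*(-1/75)) - 43559*1/40738 = -652/(-94/75) - 43559/40738 = -652*(-75/94) - 43559/40738 = 24450/47 - 43559/40738 = 993996827/1914686 ≈ 519.14)
d = -7752 (d = -11626 - 1*(-3874) = -11626 + 3874 = -7752)
1/(n + d) = 1/(993996827/1914686 - 7752) = 1/(-13848649045/1914686) = -1914686/13848649045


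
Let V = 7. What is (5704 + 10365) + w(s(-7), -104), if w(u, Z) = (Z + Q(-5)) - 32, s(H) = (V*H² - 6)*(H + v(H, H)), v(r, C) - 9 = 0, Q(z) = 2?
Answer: 15935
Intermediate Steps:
v(r, C) = 9 (v(r, C) = 9 + 0 = 9)
s(H) = (-6 + 7*H²)*(9 + H) (s(H) = (7*H² - 6)*(H + 9) = (-6 + 7*H²)*(9 + H))
w(u, Z) = -30 + Z (w(u, Z) = (Z + 2) - 32 = (2 + Z) - 32 = -30 + Z)
(5704 + 10365) + w(s(-7), -104) = (5704 + 10365) + (-30 - 104) = 16069 - 134 = 15935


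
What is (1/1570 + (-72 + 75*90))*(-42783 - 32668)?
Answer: -791063066911/1570 ≈ -5.0386e+8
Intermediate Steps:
(1/1570 + (-72 + 75*90))*(-42783 - 32668) = (1/1570 + (-72 + 6750))*(-75451) = (1/1570 + 6678)*(-75451) = (10484461/1570)*(-75451) = -791063066911/1570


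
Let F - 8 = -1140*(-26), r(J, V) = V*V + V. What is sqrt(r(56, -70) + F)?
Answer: sqrt(34478) ≈ 185.68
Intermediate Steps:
r(J, V) = V + V**2 (r(J, V) = V**2 + V = V + V**2)
F = 29648 (F = 8 - 1140*(-26) = 8 + 29640 = 29648)
sqrt(r(56, -70) + F) = sqrt(-70*(1 - 70) + 29648) = sqrt(-70*(-69) + 29648) = sqrt(4830 + 29648) = sqrt(34478)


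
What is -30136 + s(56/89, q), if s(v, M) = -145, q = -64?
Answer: -30281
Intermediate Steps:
-30136 + s(56/89, q) = -30136 - 145 = -30281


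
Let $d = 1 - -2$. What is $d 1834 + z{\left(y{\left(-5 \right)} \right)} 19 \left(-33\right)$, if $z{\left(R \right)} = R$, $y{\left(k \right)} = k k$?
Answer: $-10173$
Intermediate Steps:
$y{\left(k \right)} = k^{2}$
$d = 3$ ($d = 1 + 2 = 3$)
$d 1834 + z{\left(y{\left(-5 \right)} \right)} 19 \left(-33\right) = 3 \cdot 1834 + \left(-5\right)^{2} \cdot 19 \left(-33\right) = 5502 + 25 \cdot 19 \left(-33\right) = 5502 + 475 \left(-33\right) = 5502 - 15675 = -10173$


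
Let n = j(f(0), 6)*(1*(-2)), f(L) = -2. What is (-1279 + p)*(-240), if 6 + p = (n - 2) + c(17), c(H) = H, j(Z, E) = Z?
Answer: 303840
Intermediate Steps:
n = 4 (n = -2*(-2) = 4)
p = 13 (p = -6 + ((4 - 2) + 17) = -6 + (2 + 17) = -6 + 19 = 13)
(-1279 + p)*(-240) = (-1279 + 13)*(-240) = -1266*(-240) = 303840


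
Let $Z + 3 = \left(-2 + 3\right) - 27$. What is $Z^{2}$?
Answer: $841$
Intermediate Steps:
$Z = -29$ ($Z = -3 + \left(\left(-2 + 3\right) - 27\right) = -3 + \left(1 - 27\right) = -3 - 26 = -29$)
$Z^{2} = \left(-29\right)^{2} = 841$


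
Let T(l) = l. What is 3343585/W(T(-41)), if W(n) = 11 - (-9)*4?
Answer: 3343585/47 ≈ 71140.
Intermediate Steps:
W(n) = 47 (W(n) = 11 - 3*(-12) = 11 + 36 = 47)
3343585/W(T(-41)) = 3343585/47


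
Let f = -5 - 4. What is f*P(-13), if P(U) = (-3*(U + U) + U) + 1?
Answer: -594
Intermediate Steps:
P(U) = 1 - 5*U (P(U) = (-6*U + U) + 1 = -5*U + 1 = 1 - 5*U)
f = -9
f*P(-13) = -9*(1 - 5*(-13)) = -9*(1 + 65) = -9*66 = -594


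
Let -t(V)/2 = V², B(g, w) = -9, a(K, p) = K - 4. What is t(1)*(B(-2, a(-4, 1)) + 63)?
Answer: -108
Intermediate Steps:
a(K, p) = -4 + K
t(V) = -2*V²
t(1)*(B(-2, a(-4, 1)) + 63) = (-2*1²)*(-9 + 63) = -2*1*54 = -2*54 = -108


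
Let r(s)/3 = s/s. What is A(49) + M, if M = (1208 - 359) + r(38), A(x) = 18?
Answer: 870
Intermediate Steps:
r(s) = 3 (r(s) = 3*(s/s) = 3*1 = 3)
M = 852 (M = (1208 - 359) + 3 = 849 + 3 = 852)
A(49) + M = 18 + 852 = 870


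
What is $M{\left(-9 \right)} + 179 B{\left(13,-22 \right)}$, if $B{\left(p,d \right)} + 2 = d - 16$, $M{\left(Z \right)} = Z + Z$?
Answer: $-7178$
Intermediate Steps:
$M{\left(Z \right)} = 2 Z$
$B{\left(p,d \right)} = -18 + d$ ($B{\left(p,d \right)} = -2 + \left(d - 16\right) = -2 + \left(-16 + d\right) = -18 + d$)
$M{\left(-9 \right)} + 179 B{\left(13,-22 \right)} = 2 \left(-9\right) + 179 \left(-18 - 22\right) = -18 + 179 \left(-40\right) = -18 - 7160 = -7178$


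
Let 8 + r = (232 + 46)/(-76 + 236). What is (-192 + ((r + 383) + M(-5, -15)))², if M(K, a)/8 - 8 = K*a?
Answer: 4610274201/6400 ≈ 7.2036e+5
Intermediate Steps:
M(K, a) = 64 + 8*K*a (M(K, a) = 64 + 8*(K*a) = 64 + 8*K*a)
r = -501/80 (r = -8 + (232 + 46)/(-76 + 236) = -8 + 278/160 = -8 + 278*(1/160) = -8 + 139/80 = -501/80 ≈ -6.2625)
(-192 + ((r + 383) + M(-5, -15)))² = (-192 + ((-501/80 + 383) + (64 + 8*(-5)*(-15))))² = (-192 + (30139/80 + (64 + 600)))² = (-192 + (30139/80 + 664))² = (-192 + 83259/80)² = (67899/80)² = 4610274201/6400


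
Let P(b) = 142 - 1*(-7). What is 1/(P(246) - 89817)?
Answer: -1/89668 ≈ -1.1152e-5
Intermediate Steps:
P(b) = 149 (P(b) = 142 + 7 = 149)
1/(P(246) - 89817) = 1/(149 - 89817) = 1/(-89668) = -1/89668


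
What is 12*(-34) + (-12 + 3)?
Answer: -417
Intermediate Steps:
12*(-34) + (-12 + 3) = -408 - 9 = -417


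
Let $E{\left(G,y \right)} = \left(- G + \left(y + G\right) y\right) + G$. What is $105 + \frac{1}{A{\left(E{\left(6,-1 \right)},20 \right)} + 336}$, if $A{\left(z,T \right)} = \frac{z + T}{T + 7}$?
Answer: $\frac{318054}{3029} \approx 105.0$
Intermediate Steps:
$E{\left(G,y \right)} = y \left(G + y\right)$ ($E{\left(G,y \right)} = \left(- G + \left(G + y\right) y\right) + G = \left(- G + y \left(G + y\right)\right) + G = y \left(G + y\right)$)
$A{\left(z,T \right)} = \frac{T + z}{7 + T}$
$105 + \frac{1}{A{\left(E{\left(6,-1 \right)},20 \right)} + 336} = 105 + \frac{1}{\frac{20 - \left(6 - 1\right)}{7 + 20} + 336} = 105 + \frac{1}{\frac{20 - 5}{27} + 336} = 105 + \frac{1}{\frac{1}{27} \cdot 15 + 336} = 105 + \frac{1}{\frac{5}{9} + 336} = 105 + \frac{1}{\frac{3029}{9}} = 105 + \frac{9}{3029} = \frac{318054}{3029}$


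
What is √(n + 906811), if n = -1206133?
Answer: 3*I*√33258 ≈ 547.1*I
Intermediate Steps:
√(n + 906811) = √(-1206133 + 906811) = √(-299322) = 3*I*√33258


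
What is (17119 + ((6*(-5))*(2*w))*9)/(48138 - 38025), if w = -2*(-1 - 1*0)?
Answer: 16039/10113 ≈ 1.5860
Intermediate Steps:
w = 2 (w = -2*(-1 + 0) = -2*(-1) = 2)
(17119 + ((6*(-5))*(2*w))*9)/(48138 - 38025) = (17119 + ((6*(-5))*(2*2))*9)/(48138 - 38025) = (17119 - 30*4*9)/10113 = (17119 - 120*9)*(1/10113) = (17119 - 1080)*(1/10113) = 16039*(1/10113) = 16039/10113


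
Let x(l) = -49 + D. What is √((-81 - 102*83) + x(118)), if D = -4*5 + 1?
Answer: I*√8615 ≈ 92.817*I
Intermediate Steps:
D = -19 (D = -20 + 1 = -19)
x(l) = -68 (x(l) = -49 - 19 = -68)
√((-81 - 102*83) + x(118)) = √((-81 - 102*83) - 68) = √((-81 - 8466) - 68) = √(-8547 - 68) = √(-8615) = I*√8615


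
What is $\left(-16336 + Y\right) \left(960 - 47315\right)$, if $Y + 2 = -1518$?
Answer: $827714880$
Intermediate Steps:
$Y = -1520$ ($Y = -2 - 1518 = -1520$)
$\left(-16336 + Y\right) \left(960 - 47315\right) = \left(-16336 - 1520\right) \left(960 - 47315\right) = \left(-17856\right) \left(-46355\right) = 827714880$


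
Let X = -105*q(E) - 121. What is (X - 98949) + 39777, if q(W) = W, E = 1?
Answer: -59398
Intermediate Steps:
X = -226 (X = -105*1 - 121 = -105 - 121 = -226)
(X - 98949) + 39777 = (-226 - 98949) + 39777 = -99175 + 39777 = -59398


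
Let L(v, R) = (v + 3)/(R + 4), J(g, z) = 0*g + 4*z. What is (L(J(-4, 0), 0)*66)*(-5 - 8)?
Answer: -1287/2 ≈ -643.50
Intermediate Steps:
J(g, z) = 4*z (J(g, z) = 0 + 4*z = 4*z)
L(v, R) = (3 + v)/(4 + R)
(L(J(-4, 0), 0)*66)*(-5 - 8) = (((3 + 4*0)/(4 + 0))*66)*(-5 - 8) = (((3 + 0)/4)*66)*(-13) = (((1/4)*3)*66)*(-13) = ((3/4)*66)*(-13) = (99/2)*(-13) = -1287/2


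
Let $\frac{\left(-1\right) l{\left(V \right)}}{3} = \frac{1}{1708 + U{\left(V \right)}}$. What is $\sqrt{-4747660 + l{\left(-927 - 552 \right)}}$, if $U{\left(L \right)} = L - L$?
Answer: $\frac{i \sqrt{3462544401841}}{854} \approx 2178.9 i$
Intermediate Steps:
$U{\left(L \right)} = 0$
$l{\left(V \right)} = - \frac{3}{1708}$ ($l{\left(V \right)} = - \frac{3}{1708 + 0} = - \frac{3}{1708}$)
$\sqrt{-4747660 + l{\left(-927 - 552 \right)}} = \sqrt{-4747660 - \frac{3}{1708}} = \sqrt{- \frac{8109003283}{1708}} = \frac{i \sqrt{3462544401841}}{854}$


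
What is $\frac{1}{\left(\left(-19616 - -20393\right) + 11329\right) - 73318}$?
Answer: $- \frac{1}{61212} \approx -1.6337 \cdot 10^{-5}$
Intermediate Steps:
$\frac{1}{\left(\left(-19616 - -20393\right) + 11329\right) - 73318} = \frac{1}{\left(\left(-19616 + 20393\right) + 11329\right) - 73318} = \frac{1}{\left(777 + 11329\right) - 73318} = \frac{1}{12106 - 73318} = \frac{1}{-61212} = - \frac{1}{61212}$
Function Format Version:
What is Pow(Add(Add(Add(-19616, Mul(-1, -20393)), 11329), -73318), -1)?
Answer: Rational(-1, 61212) ≈ -1.6337e-5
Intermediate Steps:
Pow(Add(Add(Add(-19616, Mul(-1, -20393)), 11329), -73318), -1) = Pow(Add(Add(Add(-19616, 20393), 11329), -73318), -1) = Pow(Add(Add(777, 11329), -73318), -1) = Pow(Add(12106, -73318), -1) = Pow(-61212, -1) = Rational(-1, 61212)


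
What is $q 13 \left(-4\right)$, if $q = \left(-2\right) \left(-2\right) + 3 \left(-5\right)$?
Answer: $572$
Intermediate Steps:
$q = -11$ ($q = 4 - 15 = -11$)
$q 13 \left(-4\right) = \left(-11\right) 13 \left(-4\right) = \left(-143\right) \left(-4\right) = 572$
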